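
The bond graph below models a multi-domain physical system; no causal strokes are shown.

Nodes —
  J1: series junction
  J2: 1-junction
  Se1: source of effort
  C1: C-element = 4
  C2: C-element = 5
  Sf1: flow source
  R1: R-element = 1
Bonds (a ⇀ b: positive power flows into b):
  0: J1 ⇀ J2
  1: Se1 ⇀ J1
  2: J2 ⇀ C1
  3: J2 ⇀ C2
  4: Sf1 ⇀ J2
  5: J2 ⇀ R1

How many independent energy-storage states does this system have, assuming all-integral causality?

2  (C1, C2 all integral)

b1 |J1  (Se1 fixes effort; stroke away)
b4 |Sf1  (Sf1 fixes flow; stroke at Sf1)
b0 |J2  (only one flow-in slot at J1)
b2 |J2  (J2: bond 4 brought flow, rest push out)
b3 |J2  (1-jn J2 has f-setter on 4)
b5 |J2  (1-jn J2 has f-setter on 4)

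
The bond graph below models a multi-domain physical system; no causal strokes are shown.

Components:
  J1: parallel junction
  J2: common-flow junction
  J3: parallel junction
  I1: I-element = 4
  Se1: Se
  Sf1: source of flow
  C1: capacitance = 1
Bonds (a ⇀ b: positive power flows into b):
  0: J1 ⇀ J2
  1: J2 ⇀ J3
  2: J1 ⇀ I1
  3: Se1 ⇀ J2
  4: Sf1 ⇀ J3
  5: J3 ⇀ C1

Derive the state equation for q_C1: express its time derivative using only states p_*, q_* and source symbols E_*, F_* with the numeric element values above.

dq_C1/dt = F_Sf1 - p_I1/4

β3 stroke at J2  (Se1 (Se) sets effort on bond)
β4 stroke at Sf1  (source Sf1 imposes f)
β2 stroke at I1  (I1: I, integral causality)
β0 stroke at J1  (closing 0-jn rule on J1)
β1 stroke at J2  (J2 flow already set via bond 0)
β5 stroke at J3  (closing 0-jn rule on J3)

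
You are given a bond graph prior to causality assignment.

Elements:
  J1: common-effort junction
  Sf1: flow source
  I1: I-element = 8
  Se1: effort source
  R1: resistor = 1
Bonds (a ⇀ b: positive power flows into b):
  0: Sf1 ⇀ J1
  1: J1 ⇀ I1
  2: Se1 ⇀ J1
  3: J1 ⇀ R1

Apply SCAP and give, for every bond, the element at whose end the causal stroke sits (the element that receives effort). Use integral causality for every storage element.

bond 0 →Sf1
bond 1 →I1
bond 2 →J1
bond 3 →R1

b0 →Sf1  (source Sf1 imposes f)
b2 →J1  (source Se1 imposes e)
b1 →I1  (common-e at J1 fixed by 2)
b3 →R1  (J1: bond 2 brought effort, rest push out)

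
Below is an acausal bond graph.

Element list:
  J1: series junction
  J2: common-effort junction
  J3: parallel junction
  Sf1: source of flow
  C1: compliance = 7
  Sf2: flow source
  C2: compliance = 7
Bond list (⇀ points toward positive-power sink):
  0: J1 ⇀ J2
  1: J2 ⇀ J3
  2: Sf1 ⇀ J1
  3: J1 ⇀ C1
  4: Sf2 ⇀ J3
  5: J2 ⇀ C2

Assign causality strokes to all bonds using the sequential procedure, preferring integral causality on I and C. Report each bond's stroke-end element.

#0 |J1
#1 |J3
#2 |Sf1
#3 |J1
#4 |Sf2
#5 |J2

#2 |Sf1  (source Sf1 imposes f)
#4 |Sf2  (Sf2 (Sf) sets flow on bond)
#0 |J1  (J1: bond 2 brought flow, rest push out)
#3 |J1  (common-f at J1 fixed by 2)
#1 |J3  (closing 0-jn rule on J3)
#5 |J2  (J2 needs exactly one e-in)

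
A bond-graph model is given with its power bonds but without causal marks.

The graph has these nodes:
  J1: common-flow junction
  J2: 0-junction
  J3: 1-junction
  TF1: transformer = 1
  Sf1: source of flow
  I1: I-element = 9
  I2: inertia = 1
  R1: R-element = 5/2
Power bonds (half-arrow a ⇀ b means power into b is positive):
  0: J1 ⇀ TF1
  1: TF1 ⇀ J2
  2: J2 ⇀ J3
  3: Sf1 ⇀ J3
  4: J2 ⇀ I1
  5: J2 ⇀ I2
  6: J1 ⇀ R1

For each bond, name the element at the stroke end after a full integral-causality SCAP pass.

bond 0 stroke at TF1
bond 1 stroke at J2
bond 2 stroke at J3
bond 3 stroke at Sf1
bond 4 stroke at I1
bond 5 stroke at I2
bond 6 stroke at J1

β3 →Sf1  (source Sf1 imposes f)
β2 →J3  (common-f at J3 fixed by 3)
β4 →I1  (I1 integral (f out))
β5 →I2  (I2 integral (f out))
β1 →J2  (only one effort-in slot at J2)
β0 →TF1  (TF1: transformer flips bond 1)
β6 →J1  (1-jn J1 has f-setter on 0)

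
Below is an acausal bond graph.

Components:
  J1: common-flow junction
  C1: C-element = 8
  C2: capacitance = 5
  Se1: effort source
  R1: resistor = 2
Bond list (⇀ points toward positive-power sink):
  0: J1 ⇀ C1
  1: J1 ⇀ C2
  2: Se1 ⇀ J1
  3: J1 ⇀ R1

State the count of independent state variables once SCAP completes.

b2 stroke→J1  (Se1 (Se) sets effort on bond)
b0 stroke→J1  (C1 outputs effort q/C1)
b1 stroke→J1  (C2 integral (e out))
b3 stroke→R1  (J1 needs exactly one f-in)

2  (C1, C2 all integral)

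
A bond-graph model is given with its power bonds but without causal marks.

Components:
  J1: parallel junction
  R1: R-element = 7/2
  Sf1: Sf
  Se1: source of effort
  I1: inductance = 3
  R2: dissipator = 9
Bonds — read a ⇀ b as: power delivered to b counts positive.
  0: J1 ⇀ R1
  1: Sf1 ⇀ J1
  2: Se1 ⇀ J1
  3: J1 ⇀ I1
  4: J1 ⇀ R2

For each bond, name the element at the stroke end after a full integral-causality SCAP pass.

β1 →Sf1  (Sf1: flow source, stroke at near end)
β2 →J1  (source Se1 imposes e)
β0 →R1  (J1: bond 2 brought effort, rest push out)
β3 →I1  (common-e at J1 fixed by 2)
β4 →R2  (0-jn J1 has e-setter on 2)

bond 0 |R1
bond 1 |Sf1
bond 2 |J1
bond 3 |I1
bond 4 |R2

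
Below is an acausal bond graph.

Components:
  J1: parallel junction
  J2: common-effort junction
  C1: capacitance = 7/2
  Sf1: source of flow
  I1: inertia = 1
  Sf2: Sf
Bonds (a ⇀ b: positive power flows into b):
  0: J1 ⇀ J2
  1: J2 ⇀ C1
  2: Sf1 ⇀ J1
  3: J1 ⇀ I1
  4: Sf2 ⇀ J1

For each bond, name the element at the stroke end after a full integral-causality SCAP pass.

bond 2 |Sf1  (source Sf1 imposes f)
bond 4 |Sf2  (Sf2: flow source, stroke at near end)
bond 1 |J2  (C1: C, integral causality)
bond 0 |J1  (J2 effort already set via bond 1)
bond 3 |I1  (common-e at J1 fixed by 0)

#0 stroke at J1
#1 stroke at J2
#2 stroke at Sf1
#3 stroke at I1
#4 stroke at Sf2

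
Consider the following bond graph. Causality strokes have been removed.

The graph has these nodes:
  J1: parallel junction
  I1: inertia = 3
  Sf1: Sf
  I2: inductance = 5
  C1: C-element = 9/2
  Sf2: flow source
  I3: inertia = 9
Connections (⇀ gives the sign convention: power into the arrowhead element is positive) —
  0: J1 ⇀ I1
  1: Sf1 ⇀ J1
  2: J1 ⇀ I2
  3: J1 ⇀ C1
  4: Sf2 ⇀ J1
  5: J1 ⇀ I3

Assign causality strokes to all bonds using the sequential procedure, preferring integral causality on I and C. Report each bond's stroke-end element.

bond 1 stroke at Sf1  (Sf1: flow source, stroke at near end)
bond 4 stroke at Sf2  (Sf2 fixes flow; stroke at Sf2)
bond 0 stroke at I1  (prefer integral on I1)
bond 2 stroke at I2  (prefer integral on I2)
bond 3 stroke at J1  (C1 outputs effort q/C1)
bond 5 stroke at I3  (J1 effort already set via bond 3)

#0 stroke at I1
#1 stroke at Sf1
#2 stroke at I2
#3 stroke at J1
#4 stroke at Sf2
#5 stroke at I3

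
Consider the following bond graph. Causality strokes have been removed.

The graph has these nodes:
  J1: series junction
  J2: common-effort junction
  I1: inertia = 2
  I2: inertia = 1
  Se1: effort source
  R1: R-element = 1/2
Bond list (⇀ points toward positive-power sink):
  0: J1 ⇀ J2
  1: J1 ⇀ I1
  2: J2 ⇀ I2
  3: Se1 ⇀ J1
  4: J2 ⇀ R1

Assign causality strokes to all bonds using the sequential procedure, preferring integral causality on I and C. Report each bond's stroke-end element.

β0 →J1
β1 →I1
β2 →I2
β3 →J1
β4 →J2

#3 |J1  (source Se1 imposes e)
#1 |I1  (I1: I, integral causality)
#0 |J1  (J1 flow already set via bond 1)
#2 |I2  (I2: I, integral causality)
#4 |J2  (only one effort-in slot at J2)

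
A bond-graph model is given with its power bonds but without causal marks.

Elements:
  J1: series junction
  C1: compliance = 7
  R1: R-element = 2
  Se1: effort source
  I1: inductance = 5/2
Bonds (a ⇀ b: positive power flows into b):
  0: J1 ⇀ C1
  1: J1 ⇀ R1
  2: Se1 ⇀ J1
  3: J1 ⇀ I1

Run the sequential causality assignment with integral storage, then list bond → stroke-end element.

b2 stroke→J1  (Se1: effort source, stroke at far end)
b0 stroke→J1  (C1 outputs effort q/C1)
b3 stroke→I1  (I1 outputs flow p/I1)
b1 stroke→J1  (1-jn J1 has f-setter on 3)

bond 0 →J1
bond 1 →J1
bond 2 →J1
bond 3 →I1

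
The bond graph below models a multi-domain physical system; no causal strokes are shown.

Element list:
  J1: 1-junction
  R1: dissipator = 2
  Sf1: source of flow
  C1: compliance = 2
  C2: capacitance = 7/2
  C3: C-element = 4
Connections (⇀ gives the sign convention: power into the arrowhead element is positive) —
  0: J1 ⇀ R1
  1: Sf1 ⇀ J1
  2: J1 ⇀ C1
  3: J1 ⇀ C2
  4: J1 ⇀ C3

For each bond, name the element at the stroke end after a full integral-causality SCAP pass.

b1 →Sf1  (Sf1: flow source, stroke at near end)
b0 →J1  (1-jn J1 has f-setter on 1)
b2 →J1  (J1: bond 1 brought flow, rest push out)
b3 →J1  (J1: bond 1 brought flow, rest push out)
b4 →J1  (1-jn J1 has f-setter on 1)

#0 stroke→J1
#1 stroke→Sf1
#2 stroke→J1
#3 stroke→J1
#4 stroke→J1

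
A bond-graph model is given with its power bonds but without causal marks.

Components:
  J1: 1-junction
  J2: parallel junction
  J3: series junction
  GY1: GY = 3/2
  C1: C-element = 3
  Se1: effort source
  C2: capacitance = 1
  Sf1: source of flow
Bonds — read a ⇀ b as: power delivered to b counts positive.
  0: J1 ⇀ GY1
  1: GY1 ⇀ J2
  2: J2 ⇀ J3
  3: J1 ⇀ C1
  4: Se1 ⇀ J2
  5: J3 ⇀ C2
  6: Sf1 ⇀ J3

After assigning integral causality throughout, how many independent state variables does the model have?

#4 |J2  (Se1 fixes effort; stroke away)
#6 |Sf1  (Sf1: flow source, stroke at near end)
#1 |GY1  (common-e at J2 fixed by 4)
#2 |J3  (0-jn J2 has e-setter on 4)
#5 |J3  (J3 flow already set via bond 6)
#0 |GY1  (GY1 both-in/both-out from 1)
#3 |J1  (J1 flow already set via bond 0)

2  (C1, C2 all integral)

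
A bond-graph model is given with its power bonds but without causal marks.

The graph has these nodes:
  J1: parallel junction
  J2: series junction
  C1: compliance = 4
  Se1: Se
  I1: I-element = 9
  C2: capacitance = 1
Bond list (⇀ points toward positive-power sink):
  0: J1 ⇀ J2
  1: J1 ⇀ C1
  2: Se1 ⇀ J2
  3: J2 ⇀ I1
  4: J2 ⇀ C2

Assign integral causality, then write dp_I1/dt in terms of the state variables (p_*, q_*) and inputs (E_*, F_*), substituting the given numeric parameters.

dp_I1/dt = E_Se1 + q_C1/4 - q_C2

β2 stroke→J2  (Se1 (Se) sets effort on bond)
β1 stroke→J1  (C1: C, integral causality)
β0 stroke→J2  (J1: bond 1 brought effort, rest push out)
β3 stroke→I1  (I1 integral (f out))
β4 stroke→J2  (J2 flow already set via bond 3)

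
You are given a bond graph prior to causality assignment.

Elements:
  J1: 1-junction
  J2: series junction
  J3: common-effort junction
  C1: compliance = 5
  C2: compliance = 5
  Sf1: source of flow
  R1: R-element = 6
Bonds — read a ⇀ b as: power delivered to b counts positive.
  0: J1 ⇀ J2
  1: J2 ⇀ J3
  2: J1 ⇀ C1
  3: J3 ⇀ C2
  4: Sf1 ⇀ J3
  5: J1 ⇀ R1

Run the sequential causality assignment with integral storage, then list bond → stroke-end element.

bond 4 →Sf1  (Sf1: flow source, stroke at near end)
bond 2 →J1  (C1 outputs effort q/C1)
bond 3 →J3  (C2 outputs effort q/C2)
bond 1 →J2  (common-e at J3 fixed by 3)
bond 0 →J1  (J2: last free bond brings flow in)
bond 5 →R1  (only one flow-in slot at J1)

b0 |J1
b1 |J2
b2 |J1
b3 |J3
b4 |Sf1
b5 |R1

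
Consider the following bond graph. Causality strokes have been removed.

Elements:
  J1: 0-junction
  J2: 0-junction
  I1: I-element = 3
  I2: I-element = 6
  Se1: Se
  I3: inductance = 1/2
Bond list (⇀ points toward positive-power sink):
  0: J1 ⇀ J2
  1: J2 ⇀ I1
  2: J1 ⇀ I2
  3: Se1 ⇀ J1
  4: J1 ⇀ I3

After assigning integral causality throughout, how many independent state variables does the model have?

3  (I1, I2, I3 all integral)

β3 |J1  (Se1 (Se) sets effort on bond)
β0 |J2  (0-jn J1 has e-setter on 3)
β2 |I2  (0-jn J1 has e-setter on 3)
β4 |I3  (0-jn J1 has e-setter on 3)
β1 |I1  (J2 effort already set via bond 0)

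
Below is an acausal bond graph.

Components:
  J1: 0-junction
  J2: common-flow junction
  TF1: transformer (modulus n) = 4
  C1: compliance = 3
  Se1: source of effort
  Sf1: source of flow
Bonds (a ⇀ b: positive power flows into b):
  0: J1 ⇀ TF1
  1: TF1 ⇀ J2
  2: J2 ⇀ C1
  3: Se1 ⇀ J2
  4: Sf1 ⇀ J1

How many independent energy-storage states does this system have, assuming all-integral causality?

bond 3 |J2  (Se1 fixes effort; stroke away)
bond 4 |Sf1  (source Sf1 imposes f)
bond 0 |J1  (J1: last free bond brings effort in)
bond 1 |TF1  (TF1 one-in-one-out from 0)
bond 2 |J2  (J2: bond 1 brought flow, rest push out)

1  (C1 all integral)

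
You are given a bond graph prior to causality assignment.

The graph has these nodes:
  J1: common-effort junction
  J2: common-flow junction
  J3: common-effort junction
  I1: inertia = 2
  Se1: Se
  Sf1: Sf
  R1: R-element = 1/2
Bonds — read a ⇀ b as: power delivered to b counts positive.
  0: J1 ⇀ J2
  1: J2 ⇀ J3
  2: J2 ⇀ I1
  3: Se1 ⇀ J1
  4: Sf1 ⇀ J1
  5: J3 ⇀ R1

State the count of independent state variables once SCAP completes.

1  (I1 all integral)

β3 →J1  (source Se1 imposes e)
β4 →Sf1  (Sf1 fixes flow; stroke at Sf1)
β0 →J2  (common-e at J1 fixed by 3)
β2 →I1  (I1 outputs flow p/I1)
β1 →J2  (common-f at J2 fixed by 2)
β5 →J3  (J3 needs exactly one e-in)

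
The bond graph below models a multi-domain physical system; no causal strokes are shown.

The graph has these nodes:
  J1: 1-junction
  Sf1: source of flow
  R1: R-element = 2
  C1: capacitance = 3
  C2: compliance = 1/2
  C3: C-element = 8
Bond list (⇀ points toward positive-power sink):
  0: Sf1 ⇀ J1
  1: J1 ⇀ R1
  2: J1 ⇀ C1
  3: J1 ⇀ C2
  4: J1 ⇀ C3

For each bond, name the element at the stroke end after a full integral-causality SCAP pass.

b0 stroke at Sf1
b1 stroke at J1
b2 stroke at J1
b3 stroke at J1
b4 stroke at J1

b0 stroke→Sf1  (Sf1 (Sf) sets flow on bond)
b1 stroke→J1  (common-f at J1 fixed by 0)
b2 stroke→J1  (1-jn J1 has f-setter on 0)
b3 stroke→J1  (common-f at J1 fixed by 0)
b4 stroke→J1  (J1 flow already set via bond 0)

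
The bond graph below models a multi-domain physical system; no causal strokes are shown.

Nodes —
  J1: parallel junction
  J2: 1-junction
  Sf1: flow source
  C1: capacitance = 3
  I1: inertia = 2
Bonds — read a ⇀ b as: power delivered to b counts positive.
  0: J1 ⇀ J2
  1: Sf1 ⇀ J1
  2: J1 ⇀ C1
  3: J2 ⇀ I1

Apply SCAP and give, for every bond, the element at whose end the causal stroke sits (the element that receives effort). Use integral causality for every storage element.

β0 →J2
β1 →Sf1
β2 →J1
β3 →I1

b1 →Sf1  (Sf1 fixes flow; stroke at Sf1)
b2 →J1  (C1 outputs effort q/C1)
b0 →J2  (J1: bond 2 brought effort, rest push out)
b3 →I1  (J2 needs exactly one f-in)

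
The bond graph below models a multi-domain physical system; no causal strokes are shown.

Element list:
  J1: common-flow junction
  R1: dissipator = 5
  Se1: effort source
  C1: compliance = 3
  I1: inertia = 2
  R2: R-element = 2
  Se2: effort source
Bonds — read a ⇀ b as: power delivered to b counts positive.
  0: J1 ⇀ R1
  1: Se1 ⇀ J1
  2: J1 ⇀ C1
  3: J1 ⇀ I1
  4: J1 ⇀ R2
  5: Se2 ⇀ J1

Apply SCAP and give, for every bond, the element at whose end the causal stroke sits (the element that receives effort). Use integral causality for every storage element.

bond 0 →J1
bond 1 →J1
bond 2 →J1
bond 3 →I1
bond 4 →J1
bond 5 →J1

#1 stroke→J1  (Se1: effort source, stroke at far end)
#5 stroke→J1  (Se2 (Se) sets effort on bond)
#2 stroke→J1  (C1 outputs effort q/C1)
#3 stroke→I1  (prefer integral on I1)
#0 stroke→J1  (1-jn J1 has f-setter on 3)
#4 stroke→J1  (J1 flow already set via bond 3)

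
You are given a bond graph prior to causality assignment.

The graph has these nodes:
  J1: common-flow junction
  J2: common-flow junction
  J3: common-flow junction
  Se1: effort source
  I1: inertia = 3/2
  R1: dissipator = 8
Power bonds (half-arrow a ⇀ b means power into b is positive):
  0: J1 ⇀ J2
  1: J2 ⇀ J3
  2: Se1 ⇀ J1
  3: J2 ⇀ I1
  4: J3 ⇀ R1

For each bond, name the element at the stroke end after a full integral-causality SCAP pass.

#2 stroke at J1  (Se1 fixes effort; stroke away)
#0 stroke at J2  (closing 1-jn rule on J1)
#3 stroke at I1  (prefer integral on I1)
#1 stroke at J2  (J2 flow already set via bond 3)
#4 stroke at J3  (common-f at J3 fixed by 1)

bond 0 |J2
bond 1 |J2
bond 2 |J1
bond 3 |I1
bond 4 |J3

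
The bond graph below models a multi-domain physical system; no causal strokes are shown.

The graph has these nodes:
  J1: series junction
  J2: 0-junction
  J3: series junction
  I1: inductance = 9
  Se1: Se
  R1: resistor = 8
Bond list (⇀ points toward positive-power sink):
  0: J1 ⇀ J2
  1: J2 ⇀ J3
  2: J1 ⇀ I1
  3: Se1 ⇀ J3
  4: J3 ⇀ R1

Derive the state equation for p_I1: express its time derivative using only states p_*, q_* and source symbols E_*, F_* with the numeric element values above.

bond 3 |J3  (Se1 fixes effort; stroke away)
bond 2 |I1  (I1: I, integral causality)
bond 0 |J1  (J1: bond 2 brought flow, rest push out)
bond 1 |J2  (J2: last free bond brings effort in)
bond 4 |J3  (J3 flow already set via bond 1)

dp_I1/dt = E_Se1 - 8*p_I1/9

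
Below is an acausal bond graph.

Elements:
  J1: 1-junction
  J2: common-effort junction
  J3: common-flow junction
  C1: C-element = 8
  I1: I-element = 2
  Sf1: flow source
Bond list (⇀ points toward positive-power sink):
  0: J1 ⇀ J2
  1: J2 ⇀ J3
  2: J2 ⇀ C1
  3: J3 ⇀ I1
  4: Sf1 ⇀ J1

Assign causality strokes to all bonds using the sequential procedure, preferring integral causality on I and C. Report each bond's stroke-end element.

#4 |Sf1  (Sf1: flow source, stroke at near end)
#0 |J1  (J1: bond 4 brought flow, rest push out)
#2 |J2  (C1 outputs effort q/C1)
#1 |J3  (J2: bond 2 brought effort, rest push out)
#3 |I1  (closing 1-jn rule on J3)

b0 |J1
b1 |J3
b2 |J2
b3 |I1
b4 |Sf1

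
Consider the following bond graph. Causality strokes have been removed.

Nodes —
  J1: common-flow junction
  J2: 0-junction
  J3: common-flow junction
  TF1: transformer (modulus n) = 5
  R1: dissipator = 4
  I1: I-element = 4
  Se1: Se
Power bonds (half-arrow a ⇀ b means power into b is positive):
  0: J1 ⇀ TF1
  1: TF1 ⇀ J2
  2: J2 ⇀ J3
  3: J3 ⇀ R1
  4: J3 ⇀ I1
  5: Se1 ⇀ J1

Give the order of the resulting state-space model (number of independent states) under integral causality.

1  (I1 all integral)

#5 stroke at J1  (Se1 fixes effort; stroke away)
#0 stroke at TF1  (closing 1-jn rule on J1)
#1 stroke at J2  (TF1: transformer flips bond 0)
#2 stroke at J3  (common-e at J2 fixed by 1)
#4 stroke at I1  (I1 outputs flow p/I1)
#3 stroke at J3  (common-f at J3 fixed by 4)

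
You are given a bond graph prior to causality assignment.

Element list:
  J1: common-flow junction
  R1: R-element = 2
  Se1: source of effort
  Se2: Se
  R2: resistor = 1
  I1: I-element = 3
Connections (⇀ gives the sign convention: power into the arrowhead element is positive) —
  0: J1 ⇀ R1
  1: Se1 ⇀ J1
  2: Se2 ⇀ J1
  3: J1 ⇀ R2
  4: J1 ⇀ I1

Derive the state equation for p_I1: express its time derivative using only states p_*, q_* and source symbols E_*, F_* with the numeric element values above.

dp_I1/dt = E_Se1 + E_Se2 - p_I1

b1 stroke→J1  (Se1 fixes effort; stroke away)
b2 stroke→J1  (source Se2 imposes e)
b4 stroke→I1  (I1 integral (f out))
b0 stroke→J1  (1-jn J1 has f-setter on 4)
b3 stroke→J1  (common-f at J1 fixed by 4)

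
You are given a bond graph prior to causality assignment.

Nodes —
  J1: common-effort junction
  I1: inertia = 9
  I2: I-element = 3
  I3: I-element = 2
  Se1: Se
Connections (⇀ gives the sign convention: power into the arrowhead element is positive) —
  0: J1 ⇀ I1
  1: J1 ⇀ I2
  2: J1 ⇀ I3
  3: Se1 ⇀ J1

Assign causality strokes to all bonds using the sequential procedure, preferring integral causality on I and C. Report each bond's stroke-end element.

#0 stroke→I1
#1 stroke→I2
#2 stroke→I3
#3 stroke→J1

bond 3 stroke at J1  (Se1 (Se) sets effort on bond)
bond 0 stroke at I1  (common-e at J1 fixed by 3)
bond 1 stroke at I2  (0-jn J1 has e-setter on 3)
bond 2 stroke at I3  (common-e at J1 fixed by 3)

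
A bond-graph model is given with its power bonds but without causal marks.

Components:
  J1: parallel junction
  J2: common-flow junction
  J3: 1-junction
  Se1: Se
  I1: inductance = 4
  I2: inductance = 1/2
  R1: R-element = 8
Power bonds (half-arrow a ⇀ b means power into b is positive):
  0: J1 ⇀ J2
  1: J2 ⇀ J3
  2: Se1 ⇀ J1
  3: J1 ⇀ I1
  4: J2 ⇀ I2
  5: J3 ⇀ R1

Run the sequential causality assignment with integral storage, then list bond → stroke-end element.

β0 stroke→J2
β1 stroke→J2
β2 stroke→J1
β3 stroke→I1
β4 stroke→I2
β5 stroke→J3

bond 2 |J1  (Se1: effort source, stroke at far end)
bond 0 |J2  (common-e at J1 fixed by 2)
bond 3 |I1  (J1 effort already set via bond 2)
bond 4 |I2  (I2: I, integral causality)
bond 1 |J2  (J2: bond 4 brought flow, rest push out)
bond 5 |J3  (1-jn J3 has f-setter on 1)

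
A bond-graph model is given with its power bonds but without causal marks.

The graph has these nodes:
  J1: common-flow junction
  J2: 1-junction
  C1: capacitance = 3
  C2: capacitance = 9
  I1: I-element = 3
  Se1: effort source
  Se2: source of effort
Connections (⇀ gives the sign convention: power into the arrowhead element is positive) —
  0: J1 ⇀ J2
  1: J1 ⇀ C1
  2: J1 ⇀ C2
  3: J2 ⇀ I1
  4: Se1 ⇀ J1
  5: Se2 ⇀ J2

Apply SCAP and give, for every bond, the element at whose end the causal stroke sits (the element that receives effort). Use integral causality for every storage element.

b4 stroke→J1  (source Se1 imposes e)
b5 stroke→J2  (Se2: effort source, stroke at far end)
b1 stroke→J1  (prefer integral on C1)
b2 stroke→J1  (C2 outputs effort q/C2)
b0 stroke→J2  (closing 1-jn rule on J1)
b3 stroke→I1  (J2 needs exactly one f-in)

bond 0 stroke→J2
bond 1 stroke→J1
bond 2 stroke→J1
bond 3 stroke→I1
bond 4 stroke→J1
bond 5 stroke→J2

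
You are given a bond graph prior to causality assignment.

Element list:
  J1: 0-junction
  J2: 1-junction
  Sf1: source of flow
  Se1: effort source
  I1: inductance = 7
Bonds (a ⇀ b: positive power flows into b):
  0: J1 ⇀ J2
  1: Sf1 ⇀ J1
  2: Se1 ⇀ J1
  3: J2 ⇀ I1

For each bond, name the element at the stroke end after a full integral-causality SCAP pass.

b1 stroke→Sf1  (source Sf1 imposes f)
b2 stroke→J1  (Se1 fixes effort; stroke away)
b0 stroke→J2  (0-jn J1 has e-setter on 2)
b3 stroke→I1  (J2 needs exactly one f-in)

bond 0 stroke at J2
bond 1 stroke at Sf1
bond 2 stroke at J1
bond 3 stroke at I1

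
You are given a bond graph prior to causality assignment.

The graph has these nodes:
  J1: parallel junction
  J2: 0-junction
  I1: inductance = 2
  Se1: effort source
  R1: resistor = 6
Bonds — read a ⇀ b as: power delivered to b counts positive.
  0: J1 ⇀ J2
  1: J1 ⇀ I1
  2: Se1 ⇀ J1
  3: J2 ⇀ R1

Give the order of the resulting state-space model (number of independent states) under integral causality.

1  (I1 all integral)

b2 stroke at J1  (Se1 (Se) sets effort on bond)
b0 stroke at J2  (common-e at J1 fixed by 2)
b1 stroke at I1  (J1: bond 2 brought effort, rest push out)
b3 stroke at R1  (J2 effort already set via bond 0)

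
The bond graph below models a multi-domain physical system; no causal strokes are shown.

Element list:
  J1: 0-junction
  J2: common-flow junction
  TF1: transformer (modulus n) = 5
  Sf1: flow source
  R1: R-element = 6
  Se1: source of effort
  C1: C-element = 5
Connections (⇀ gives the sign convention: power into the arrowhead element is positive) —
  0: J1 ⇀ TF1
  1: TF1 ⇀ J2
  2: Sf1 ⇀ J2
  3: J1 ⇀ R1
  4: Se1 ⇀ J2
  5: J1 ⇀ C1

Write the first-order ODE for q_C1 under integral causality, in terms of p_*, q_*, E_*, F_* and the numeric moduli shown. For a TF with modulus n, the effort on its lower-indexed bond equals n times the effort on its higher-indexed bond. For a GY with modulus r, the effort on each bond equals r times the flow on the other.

β2 stroke→Sf1  (Sf1 (Sf) sets flow on bond)
β4 stroke→J2  (source Se1 imposes e)
β1 stroke→J2  (common-f at J2 fixed by 2)
β0 stroke→TF1  (TF1 one-in-one-out from 1)
β5 stroke→J1  (prefer integral on C1)
β3 stroke→R1  (common-e at J1 fixed by 5)

dq_C1/dt = -F_Sf1/5 - q_C1/30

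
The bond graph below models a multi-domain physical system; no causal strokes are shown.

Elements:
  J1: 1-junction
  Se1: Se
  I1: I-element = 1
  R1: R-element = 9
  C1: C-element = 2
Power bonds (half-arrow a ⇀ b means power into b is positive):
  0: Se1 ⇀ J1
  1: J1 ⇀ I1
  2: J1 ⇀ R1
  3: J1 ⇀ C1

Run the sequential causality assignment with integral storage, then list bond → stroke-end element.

b0 stroke→J1
b1 stroke→I1
b2 stroke→J1
b3 stroke→J1

bond 0 stroke→J1  (Se1 (Se) sets effort on bond)
bond 1 stroke→I1  (I1: I, integral causality)
bond 2 stroke→J1  (1-jn J1 has f-setter on 1)
bond 3 stroke→J1  (J1: bond 1 brought flow, rest push out)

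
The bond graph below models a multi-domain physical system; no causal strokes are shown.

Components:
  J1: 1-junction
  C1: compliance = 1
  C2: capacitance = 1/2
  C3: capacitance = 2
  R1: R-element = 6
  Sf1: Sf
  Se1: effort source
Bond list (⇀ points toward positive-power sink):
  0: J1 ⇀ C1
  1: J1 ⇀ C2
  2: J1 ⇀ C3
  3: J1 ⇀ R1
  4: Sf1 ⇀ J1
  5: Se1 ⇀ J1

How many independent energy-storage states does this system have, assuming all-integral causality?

3  (C1, C2, C3 all integral)

b4 |Sf1  (Sf1 (Sf) sets flow on bond)
b5 |J1  (source Se1 imposes e)
b0 |J1  (1-jn J1 has f-setter on 4)
b1 |J1  (1-jn J1 has f-setter on 4)
b2 |J1  (J1: bond 4 brought flow, rest push out)
b3 |J1  (common-f at J1 fixed by 4)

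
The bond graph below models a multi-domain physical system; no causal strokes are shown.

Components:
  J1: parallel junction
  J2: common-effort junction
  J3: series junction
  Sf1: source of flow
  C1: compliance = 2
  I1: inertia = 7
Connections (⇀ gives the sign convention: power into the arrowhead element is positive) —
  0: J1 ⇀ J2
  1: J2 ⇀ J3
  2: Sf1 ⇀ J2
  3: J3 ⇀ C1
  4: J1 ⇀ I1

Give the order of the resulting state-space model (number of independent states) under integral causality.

2  (C1, I1 all integral)

b2 |Sf1  (Sf1: flow source, stroke at near end)
b3 |J3  (C1: C, integral causality)
b1 |J2  (only one flow-in slot at J3)
b0 |J1  (0-jn J2 has e-setter on 1)
b4 |I1  (common-e at J1 fixed by 0)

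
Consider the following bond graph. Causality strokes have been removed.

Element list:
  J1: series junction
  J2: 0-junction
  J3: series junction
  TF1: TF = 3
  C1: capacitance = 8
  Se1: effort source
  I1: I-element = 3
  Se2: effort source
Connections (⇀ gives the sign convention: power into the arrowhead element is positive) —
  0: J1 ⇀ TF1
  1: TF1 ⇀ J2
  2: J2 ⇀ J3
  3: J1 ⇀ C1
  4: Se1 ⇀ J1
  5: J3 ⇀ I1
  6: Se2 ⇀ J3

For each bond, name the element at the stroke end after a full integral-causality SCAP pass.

#0 stroke→TF1
#1 stroke→J2
#2 stroke→J3
#3 stroke→J1
#4 stroke→J1
#5 stroke→I1
#6 stroke→J3

β4 |J1  (Se1: effort source, stroke at far end)
β6 |J3  (Se2: effort source, stroke at far end)
β3 |J1  (C1 integral (e out))
β0 |TF1  (J1: last free bond brings flow in)
β1 |J2  (TF TF1: opposite of bond 0)
β2 |J3  (common-e at J2 fixed by 1)
β5 |I1  (J3: last free bond brings flow in)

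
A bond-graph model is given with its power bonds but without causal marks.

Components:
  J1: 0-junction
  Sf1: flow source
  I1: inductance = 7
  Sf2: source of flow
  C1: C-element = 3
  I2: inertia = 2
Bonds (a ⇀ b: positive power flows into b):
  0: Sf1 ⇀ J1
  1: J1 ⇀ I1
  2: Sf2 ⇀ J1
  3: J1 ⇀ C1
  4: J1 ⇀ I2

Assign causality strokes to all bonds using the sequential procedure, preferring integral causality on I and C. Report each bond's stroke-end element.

bond 0 |Sf1
bond 1 |I1
bond 2 |Sf2
bond 3 |J1
bond 4 |I2

β0 |Sf1  (Sf1: flow source, stroke at near end)
β2 |Sf2  (Sf2 (Sf) sets flow on bond)
β1 |I1  (I1: I, integral causality)
β3 |J1  (C1 integral (e out))
β4 |I2  (0-jn J1 has e-setter on 3)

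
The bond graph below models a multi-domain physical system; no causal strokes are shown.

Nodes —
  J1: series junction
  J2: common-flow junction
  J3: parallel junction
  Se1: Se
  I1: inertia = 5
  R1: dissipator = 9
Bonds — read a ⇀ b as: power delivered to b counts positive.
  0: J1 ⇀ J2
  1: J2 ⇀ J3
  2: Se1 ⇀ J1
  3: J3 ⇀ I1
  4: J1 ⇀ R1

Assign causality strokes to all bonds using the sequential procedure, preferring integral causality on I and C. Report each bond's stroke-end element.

#0 stroke at J2
#1 stroke at J3
#2 stroke at J1
#3 stroke at I1
#4 stroke at J1

bond 2 stroke at J1  (Se1: effort source, stroke at far end)
bond 3 stroke at I1  (I1 integral (f out))
bond 1 stroke at J3  (only one effort-in slot at J3)
bond 0 stroke at J2  (1-jn J2 has f-setter on 1)
bond 4 stroke at J1  (common-f at J1 fixed by 0)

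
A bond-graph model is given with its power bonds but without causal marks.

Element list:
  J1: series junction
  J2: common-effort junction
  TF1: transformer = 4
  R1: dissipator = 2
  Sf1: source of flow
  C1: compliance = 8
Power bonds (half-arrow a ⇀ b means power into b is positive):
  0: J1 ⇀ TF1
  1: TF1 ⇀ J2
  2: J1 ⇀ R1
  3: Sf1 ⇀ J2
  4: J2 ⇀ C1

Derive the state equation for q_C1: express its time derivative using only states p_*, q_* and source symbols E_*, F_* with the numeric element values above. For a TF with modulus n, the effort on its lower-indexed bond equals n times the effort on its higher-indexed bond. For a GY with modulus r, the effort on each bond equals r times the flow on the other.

dq_C1/dt = F_Sf1 - q_C1

b3 stroke→Sf1  (source Sf1 imposes f)
b4 stroke→J2  (C1 integral (e out))
b1 stroke→TF1  (0-jn J2 has e-setter on 4)
b0 stroke→J1  (TF1: transformer flips bond 1)
b2 stroke→R1  (only one flow-in slot at J1)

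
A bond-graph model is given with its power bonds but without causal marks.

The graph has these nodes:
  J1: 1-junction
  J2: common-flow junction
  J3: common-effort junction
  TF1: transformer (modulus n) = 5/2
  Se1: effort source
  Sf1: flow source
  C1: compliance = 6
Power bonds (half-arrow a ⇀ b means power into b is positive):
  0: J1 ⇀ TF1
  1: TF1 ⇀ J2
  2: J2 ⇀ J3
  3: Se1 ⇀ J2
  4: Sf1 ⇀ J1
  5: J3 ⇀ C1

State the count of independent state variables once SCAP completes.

1  (C1 all integral)

bond 3 |J2  (Se1 fixes effort; stroke away)
bond 4 |Sf1  (Sf1: flow source, stroke at near end)
bond 0 |J1  (J1: bond 4 brought flow, rest push out)
bond 1 |TF1  (through TF1, causality passes straight; one stroke at TF1)
bond 2 |J2  (common-f at J2 fixed by 1)
bond 5 |J3  (J3 needs exactly one e-in)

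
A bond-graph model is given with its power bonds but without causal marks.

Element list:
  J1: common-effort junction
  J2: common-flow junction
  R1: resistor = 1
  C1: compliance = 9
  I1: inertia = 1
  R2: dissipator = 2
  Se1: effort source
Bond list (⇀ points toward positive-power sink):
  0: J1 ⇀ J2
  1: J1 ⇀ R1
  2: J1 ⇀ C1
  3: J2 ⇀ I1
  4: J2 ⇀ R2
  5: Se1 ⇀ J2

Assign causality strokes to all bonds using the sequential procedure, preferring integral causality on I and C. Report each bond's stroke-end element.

β0 stroke→J2
β1 stroke→R1
β2 stroke→J1
β3 stroke→I1
β4 stroke→J2
β5 stroke→J2

β5 →J2  (Se1 fixes effort; stroke away)
β2 →J1  (C1 integral (e out))
β0 →J2  (J1 effort already set via bond 2)
β1 →R1  (J1: bond 2 brought effort, rest push out)
β3 →I1  (I1 outputs flow p/I1)
β4 →J2  (J2 flow already set via bond 3)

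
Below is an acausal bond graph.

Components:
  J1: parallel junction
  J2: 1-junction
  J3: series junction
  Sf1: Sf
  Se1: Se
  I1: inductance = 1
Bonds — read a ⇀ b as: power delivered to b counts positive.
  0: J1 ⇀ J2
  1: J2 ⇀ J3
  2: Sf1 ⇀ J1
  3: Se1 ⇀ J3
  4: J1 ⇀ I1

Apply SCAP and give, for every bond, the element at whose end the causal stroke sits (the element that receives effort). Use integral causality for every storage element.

#0 stroke at J1
#1 stroke at J2
#2 stroke at Sf1
#3 stroke at J3
#4 stroke at I1

b2 stroke at Sf1  (source Sf1 imposes f)
b3 stroke at J3  (Se1: effort source, stroke at far end)
b1 stroke at J2  (only one flow-in slot at J3)
b0 stroke at J1  (closing 1-jn rule on J2)
b4 stroke at I1  (common-e at J1 fixed by 0)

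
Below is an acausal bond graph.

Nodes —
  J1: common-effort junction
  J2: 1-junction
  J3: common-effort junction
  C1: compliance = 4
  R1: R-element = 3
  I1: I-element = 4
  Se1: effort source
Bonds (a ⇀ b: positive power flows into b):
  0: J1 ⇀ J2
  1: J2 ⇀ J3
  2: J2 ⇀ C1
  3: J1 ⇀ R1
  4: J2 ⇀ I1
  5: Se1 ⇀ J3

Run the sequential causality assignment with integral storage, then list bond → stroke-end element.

#5 →J3  (Se1 (Se) sets effort on bond)
#1 →J2  (common-e at J3 fixed by 5)
#2 →J2  (C1: C, integral causality)
#4 →I1  (I1 integral (f out))
#0 →J2  (J2: bond 4 brought flow, rest push out)
#3 →J1  (J1 needs exactly one e-in)

β0 |J2
β1 |J2
β2 |J2
β3 |J1
β4 |I1
β5 |J3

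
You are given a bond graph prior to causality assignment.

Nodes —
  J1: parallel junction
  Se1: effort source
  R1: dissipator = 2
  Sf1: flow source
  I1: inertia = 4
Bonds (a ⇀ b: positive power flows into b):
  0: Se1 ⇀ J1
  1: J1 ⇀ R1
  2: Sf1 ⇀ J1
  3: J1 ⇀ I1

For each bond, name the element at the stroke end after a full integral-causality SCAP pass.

bond 0 →J1  (Se1: effort source, stroke at far end)
bond 2 →Sf1  (source Sf1 imposes f)
bond 1 →R1  (J1 effort already set via bond 0)
bond 3 →I1  (J1 effort already set via bond 0)

β0 stroke at J1
β1 stroke at R1
β2 stroke at Sf1
β3 stroke at I1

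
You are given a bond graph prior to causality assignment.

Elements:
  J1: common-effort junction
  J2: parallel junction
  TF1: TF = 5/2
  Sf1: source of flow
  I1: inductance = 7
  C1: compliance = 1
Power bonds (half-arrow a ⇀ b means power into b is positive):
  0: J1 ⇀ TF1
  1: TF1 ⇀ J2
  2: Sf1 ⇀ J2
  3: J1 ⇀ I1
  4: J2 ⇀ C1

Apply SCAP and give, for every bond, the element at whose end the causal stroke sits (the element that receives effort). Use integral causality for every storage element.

b0 stroke→J1
b1 stroke→TF1
b2 stroke→Sf1
b3 stroke→I1
b4 stroke→J2

β2 →Sf1  (Sf1: flow source, stroke at near end)
β3 →I1  (I1 integral (f out))
β0 →J1  (only one effort-in slot at J1)
β1 →TF1  (through TF1, causality passes straight; one stroke at TF1)
β4 →J2  (only one effort-in slot at J2)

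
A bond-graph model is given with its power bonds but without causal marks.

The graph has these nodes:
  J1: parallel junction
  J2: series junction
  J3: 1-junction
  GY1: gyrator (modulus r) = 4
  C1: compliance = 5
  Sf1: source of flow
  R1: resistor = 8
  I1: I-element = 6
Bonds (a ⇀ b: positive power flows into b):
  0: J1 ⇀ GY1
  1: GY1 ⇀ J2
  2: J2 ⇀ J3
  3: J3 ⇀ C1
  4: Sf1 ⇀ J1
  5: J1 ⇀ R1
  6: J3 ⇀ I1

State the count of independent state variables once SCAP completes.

2  (C1, I1 all integral)

bond 4 |Sf1  (Sf1: flow source, stroke at near end)
bond 3 |J3  (prefer integral on C1)
bond 6 |I1  (I1: I, integral causality)
bond 2 |J3  (J3 flow already set via bond 6)
bond 1 |J2  (J2 flow already set via bond 2)
bond 0 |J1  (GY1 both-in/both-out from 1)
bond 5 |R1  (J1 effort already set via bond 0)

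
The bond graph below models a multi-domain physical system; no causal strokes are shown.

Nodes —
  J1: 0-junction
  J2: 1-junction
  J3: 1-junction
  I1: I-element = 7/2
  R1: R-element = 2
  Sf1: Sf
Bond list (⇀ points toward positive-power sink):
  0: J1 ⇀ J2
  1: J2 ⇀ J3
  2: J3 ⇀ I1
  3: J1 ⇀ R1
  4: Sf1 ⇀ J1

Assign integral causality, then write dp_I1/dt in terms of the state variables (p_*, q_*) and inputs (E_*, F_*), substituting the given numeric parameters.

β4 stroke→Sf1  (Sf1: flow source, stroke at near end)
β2 stroke→I1  (I1: I, integral causality)
β1 stroke→J3  (1-jn J3 has f-setter on 2)
β0 stroke→J2  (common-f at J2 fixed by 1)
β3 stroke→J1  (J1 needs exactly one e-in)

dp_I1/dt = 2*F_Sf1 - 4*p_I1/7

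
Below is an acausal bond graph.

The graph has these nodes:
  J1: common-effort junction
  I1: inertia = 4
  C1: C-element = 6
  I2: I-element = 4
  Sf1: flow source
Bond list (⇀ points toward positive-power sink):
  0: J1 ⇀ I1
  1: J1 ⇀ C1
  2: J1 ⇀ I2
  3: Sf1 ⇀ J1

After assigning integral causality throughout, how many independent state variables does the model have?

3  (C1, I1, I2 all integral)

β3 →Sf1  (Sf1 fixes flow; stroke at Sf1)
β0 →I1  (I1 outputs flow p/I1)
β1 →J1  (C1 outputs effort q/C1)
β2 →I2  (J1: bond 1 brought effort, rest push out)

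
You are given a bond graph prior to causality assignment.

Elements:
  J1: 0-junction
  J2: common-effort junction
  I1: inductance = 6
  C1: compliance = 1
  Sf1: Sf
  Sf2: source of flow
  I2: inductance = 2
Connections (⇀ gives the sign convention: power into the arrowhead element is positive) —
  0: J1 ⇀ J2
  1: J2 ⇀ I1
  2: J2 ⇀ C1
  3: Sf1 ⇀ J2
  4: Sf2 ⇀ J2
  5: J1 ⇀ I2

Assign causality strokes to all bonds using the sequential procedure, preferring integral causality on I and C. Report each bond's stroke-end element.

#0 stroke at J1
#1 stroke at I1
#2 stroke at J2
#3 stroke at Sf1
#4 stroke at Sf2
#5 stroke at I2

#3 stroke→Sf1  (Sf1 (Sf) sets flow on bond)
#4 stroke→Sf2  (Sf2: flow source, stroke at near end)
#1 stroke→I1  (I1: I, integral causality)
#2 stroke→J2  (prefer integral on C1)
#0 stroke→J1  (J2: bond 2 brought effort, rest push out)
#5 stroke→I2  (0-jn J1 has e-setter on 0)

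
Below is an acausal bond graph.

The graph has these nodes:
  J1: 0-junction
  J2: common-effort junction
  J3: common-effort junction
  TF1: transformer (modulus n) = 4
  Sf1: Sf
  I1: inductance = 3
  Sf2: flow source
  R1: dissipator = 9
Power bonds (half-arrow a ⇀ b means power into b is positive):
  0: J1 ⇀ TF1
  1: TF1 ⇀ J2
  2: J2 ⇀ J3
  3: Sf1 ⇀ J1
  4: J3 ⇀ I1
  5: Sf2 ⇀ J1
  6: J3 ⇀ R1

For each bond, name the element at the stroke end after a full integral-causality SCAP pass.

#3 stroke at Sf1  (source Sf1 imposes f)
#5 stroke at Sf2  (Sf2: flow source, stroke at near end)
#0 stroke at J1  (closing 0-jn rule on J1)
#1 stroke at TF1  (TF1: transformer flips bond 0)
#2 stroke at J2  (J2 needs exactly one e-in)
#4 stroke at I1  (I1 integral (f out))
#6 stroke at J3  (only one effort-in slot at J3)

#0 stroke at J1
#1 stroke at TF1
#2 stroke at J2
#3 stroke at Sf1
#4 stroke at I1
#5 stroke at Sf2
#6 stroke at J3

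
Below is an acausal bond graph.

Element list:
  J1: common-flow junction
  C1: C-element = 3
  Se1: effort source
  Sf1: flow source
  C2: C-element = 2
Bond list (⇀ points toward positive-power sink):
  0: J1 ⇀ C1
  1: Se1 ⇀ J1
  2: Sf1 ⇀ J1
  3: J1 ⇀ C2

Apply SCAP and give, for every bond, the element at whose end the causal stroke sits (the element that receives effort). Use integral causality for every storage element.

#0 stroke→J1
#1 stroke→J1
#2 stroke→Sf1
#3 stroke→J1

bond 1 |J1  (Se1 fixes effort; stroke away)
bond 2 |Sf1  (Sf1 (Sf) sets flow on bond)
bond 0 |J1  (common-f at J1 fixed by 2)
bond 3 |J1  (J1 flow already set via bond 2)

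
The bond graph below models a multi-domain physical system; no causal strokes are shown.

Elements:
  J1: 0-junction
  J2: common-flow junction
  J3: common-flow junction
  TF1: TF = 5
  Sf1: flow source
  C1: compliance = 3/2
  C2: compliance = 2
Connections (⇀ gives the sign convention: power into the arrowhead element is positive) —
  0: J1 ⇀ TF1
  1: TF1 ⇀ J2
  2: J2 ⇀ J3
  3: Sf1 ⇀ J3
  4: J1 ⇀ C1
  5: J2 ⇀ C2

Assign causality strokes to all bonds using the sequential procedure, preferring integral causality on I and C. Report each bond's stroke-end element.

b3 stroke→Sf1  (source Sf1 imposes f)
b2 stroke→J3  (common-f at J3 fixed by 3)
b1 stroke→J2  (1-jn J2 has f-setter on 2)
b5 stroke→J2  (1-jn J2 has f-setter on 2)
b0 stroke→TF1  (TF1 one-in-one-out from 1)
b4 stroke→J1  (J1: last free bond brings effort in)

b0 stroke→TF1
b1 stroke→J2
b2 stroke→J3
b3 stroke→Sf1
b4 stroke→J1
b5 stroke→J2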